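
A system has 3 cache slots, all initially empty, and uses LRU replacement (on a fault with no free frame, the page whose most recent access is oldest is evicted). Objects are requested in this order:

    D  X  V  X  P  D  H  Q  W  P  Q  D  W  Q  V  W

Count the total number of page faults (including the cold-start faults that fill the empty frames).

D -> miss, frames (D)
X -> miss, frames (D X)
V -> miss, frames (D X V)
X -> hit
P -> miss, evict D, frames (V X P)
D -> miss, evict V, frames (X P D)
H -> miss, evict X, frames (P D H)
Q -> miss, evict P, frames (D H Q)
W -> miss, evict D, frames (H Q W)
P -> miss, evict H, frames (Q W P)
Q -> hit
D -> miss, evict W, frames (P Q D)
W -> miss, evict P, frames (Q D W)
Q -> hit
V -> miss, evict D, frames (W Q V)
W -> hit
Page faults: 12.

12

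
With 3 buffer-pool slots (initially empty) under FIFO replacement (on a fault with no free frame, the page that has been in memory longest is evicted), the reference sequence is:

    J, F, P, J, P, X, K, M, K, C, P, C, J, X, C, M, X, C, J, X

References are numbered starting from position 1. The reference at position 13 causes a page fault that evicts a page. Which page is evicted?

M

pos 1: J: miss, frames {J}
pos 2: F: miss, frames {J,F}
pos 3: P: miss, frames {J,F,P}
pos 4: J: hit
pos 5: P: hit
pos 6: X: miss, evict J, frames {F,P,X}
pos 7: K: miss, evict F, frames {P,X,K}
pos 8: M: miss, evict P, frames {X,K,M}
pos 9: K: hit
pos 10: C: miss, evict X, frames {K,M,C}
pos 11: P: miss, evict K, frames {M,C,P}
pos 12: C: hit
pos 13: J: miss, evict M, frames {C,P,J}
At position 13, page M is evicted.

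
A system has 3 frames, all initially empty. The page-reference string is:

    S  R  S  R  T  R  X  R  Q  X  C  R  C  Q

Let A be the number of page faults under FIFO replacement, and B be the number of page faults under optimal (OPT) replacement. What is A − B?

Under FIFO: F F . . F . F . F . F F . . → 7 faults.
Under OPT: F F . . F . F . F . F . . . → 6 faults.
A − B = 7 − 6 = 1.

1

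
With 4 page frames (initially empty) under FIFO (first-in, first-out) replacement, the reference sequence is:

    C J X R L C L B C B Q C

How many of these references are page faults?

8

C: miss, frames (C)
J: miss, frames (C J)
X: miss, frames (C J X)
R: miss, frames (C J X R)
L: miss, evict C, frames (J X R L)
C: miss, evict J, frames (X R L C)
L: hit
B: miss, evict X, frames (R L C B)
C: hit
B: hit
Q: miss, evict R, frames (L C B Q)
C: hit
Page faults: 8.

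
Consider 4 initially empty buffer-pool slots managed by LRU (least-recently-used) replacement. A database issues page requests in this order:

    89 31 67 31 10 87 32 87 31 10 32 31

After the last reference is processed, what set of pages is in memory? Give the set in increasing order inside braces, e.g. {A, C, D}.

89 -> miss, frames (89)
31 -> miss, frames (89 31)
67 -> miss, frames (89 31 67)
31 -> hit
10 -> miss, frames (89 67 31 10)
87 -> miss, evict 89, frames (67 31 10 87)
32 -> miss, evict 67, frames (31 10 87 32)
87 -> hit
31 -> hit
10 -> hit
32 -> hit
31 -> hit

{10, 31, 32, 87}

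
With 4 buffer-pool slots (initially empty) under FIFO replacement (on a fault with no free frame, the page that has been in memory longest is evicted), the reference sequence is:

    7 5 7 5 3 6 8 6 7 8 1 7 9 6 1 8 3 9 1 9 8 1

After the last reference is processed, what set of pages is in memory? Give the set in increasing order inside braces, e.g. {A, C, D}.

7 -> miss, frames [7]
5 -> miss, frames [7, 5]
7 -> hit
5 -> hit
3 -> miss, frames [7, 5, 3]
6 -> miss, frames [7, 5, 3, 6]
8 -> miss, evict 7, frames [5, 3, 6, 8]
6 -> hit
7 -> miss, evict 5, frames [3, 6, 8, 7]
8 -> hit
1 -> miss, evict 3, frames [6, 8, 7, 1]
7 -> hit
9 -> miss, evict 6, frames [8, 7, 1, 9]
6 -> miss, evict 8, frames [7, 1, 9, 6]
1 -> hit
8 -> miss, evict 7, frames [1, 9, 6, 8]
3 -> miss, evict 1, frames [9, 6, 8, 3]
9 -> hit
1 -> miss, evict 9, frames [6, 8, 3, 1]
9 -> miss, evict 6, frames [8, 3, 1, 9]
8 -> hit
1 -> hit

{1, 3, 8, 9}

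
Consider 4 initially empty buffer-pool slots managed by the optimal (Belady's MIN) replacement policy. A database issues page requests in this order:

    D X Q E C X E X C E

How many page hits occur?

5

D: miss, frames [D]
X: miss, frames [D, X]
Q: miss, frames [D, X, Q]
E: miss, frames [D, X, Q, E]
C: miss, evict Q, frames [D, X, E, C]
X: hit
E: hit
X: hit
C: hit
E: hit
Hits: 5.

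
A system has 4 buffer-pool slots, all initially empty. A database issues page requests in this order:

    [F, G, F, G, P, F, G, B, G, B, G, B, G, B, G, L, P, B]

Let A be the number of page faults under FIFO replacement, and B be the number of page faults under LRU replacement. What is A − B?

Under FIFO: F F . . F . . F . . . . . . . F . . → 5 faults.
Under LRU: F F . . F . . F . . . . . . . F F . → 6 faults.
A − B = 5 − 6 = -1.

-1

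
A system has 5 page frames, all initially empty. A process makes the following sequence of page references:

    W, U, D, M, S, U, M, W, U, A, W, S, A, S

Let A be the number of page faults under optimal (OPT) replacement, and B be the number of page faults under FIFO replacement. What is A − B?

-1

Under OPT: F F F F F . . . . F . . . . → 6 faults.
Under FIFO: F F F F F . . . . F F . . . → 7 faults.
A − B = 6 − 7 = -1.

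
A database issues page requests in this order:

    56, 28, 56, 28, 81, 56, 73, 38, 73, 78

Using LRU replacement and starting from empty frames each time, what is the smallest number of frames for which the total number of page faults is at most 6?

3

f=1: 10 faults
f=2: 7 faults
f=3: 6 faults
f=4: 6 faults
f=5: 6 faults
f=6: 6 faults
Smallest f with faults ≤ 6 is 3.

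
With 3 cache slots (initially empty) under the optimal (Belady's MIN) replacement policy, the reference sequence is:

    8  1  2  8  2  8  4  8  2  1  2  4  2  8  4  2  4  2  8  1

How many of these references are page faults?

7

8 -> fault, frames (8)
1 -> fault, frames (8 1)
2 -> fault, frames (8 1 2)
8 -> hit
2 -> hit
8 -> hit
4 -> fault, evict 1, frames (8 2 4)
8 -> hit
2 -> hit
1 -> fault, evict 8, frames (2 4 1)
2 -> hit
4 -> hit
2 -> hit
8 -> fault, evict 1, frames (2 4 8)
4 -> hit
2 -> hit
4 -> hit
2 -> hit
8 -> hit
1 -> fault, evict 8, frames (2 4 1)
Page faults: 7.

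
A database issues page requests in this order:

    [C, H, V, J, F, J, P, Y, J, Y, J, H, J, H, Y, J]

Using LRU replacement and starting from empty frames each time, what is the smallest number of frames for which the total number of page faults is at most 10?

3

f=1: 16 faults
f=2: 11 faults
f=3: 8 faults
f=4: 8 faults
f=5: 8 faults
f=6: 7 faults
f=7: 7 faults
Smallest f with faults ≤ 10 is 3.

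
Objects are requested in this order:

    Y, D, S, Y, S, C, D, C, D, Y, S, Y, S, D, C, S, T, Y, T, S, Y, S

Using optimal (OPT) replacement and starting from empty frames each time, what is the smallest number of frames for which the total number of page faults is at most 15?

2

f=1: 22 faults
f=2: 12 faults
f=3: 7 faults
f=4: 5 faults
f=5: 5 faults
Smallest f with faults ≤ 15 is 2.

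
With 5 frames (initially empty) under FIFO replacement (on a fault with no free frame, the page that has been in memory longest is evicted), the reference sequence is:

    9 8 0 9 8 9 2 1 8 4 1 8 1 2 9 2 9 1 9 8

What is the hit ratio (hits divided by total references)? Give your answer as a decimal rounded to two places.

9: miss, frames {9}
8: miss, frames {9,8}
0: miss, frames {9,8,0}
9: hit
8: hit
9: hit
2: miss, frames {9,8,0,2}
1: miss, frames {9,8,0,2,1}
8: hit
4: miss, evict 9, frames {8,0,2,1,4}
1: hit
8: hit
1: hit
2: hit
9: miss, evict 8, frames {0,2,1,4,9}
2: hit
9: hit
1: hit
9: hit
8: miss, evict 0, frames {2,1,4,9,8}
Hits: 12 of 20 references → 12/20 = 0.6000.

0.60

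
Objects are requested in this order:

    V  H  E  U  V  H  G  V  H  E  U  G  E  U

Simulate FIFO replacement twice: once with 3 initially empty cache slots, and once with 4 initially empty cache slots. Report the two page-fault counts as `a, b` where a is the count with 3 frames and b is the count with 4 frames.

9, 10

3 frames: F F F F F F F . . F F . . . → 9 faults.
4 frames: F F F F . . F F F F F F . . → 10 faults.
10 > 9: adding a frame increased faults — Belady's anomaly.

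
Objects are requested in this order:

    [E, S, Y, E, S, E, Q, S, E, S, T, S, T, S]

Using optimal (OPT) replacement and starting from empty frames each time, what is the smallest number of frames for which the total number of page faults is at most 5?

3

f=1: 14 faults
f=2: 7 faults
f=3: 5 faults
f=4: 5 faults
f=5: 5 faults
Smallest f with faults ≤ 5 is 3.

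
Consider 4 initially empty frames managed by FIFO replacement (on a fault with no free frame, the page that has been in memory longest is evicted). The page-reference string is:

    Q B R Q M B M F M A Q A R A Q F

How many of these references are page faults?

8

Q: miss, frames {Q}
B: miss, frames {Q,B}
R: miss, frames {Q,B,R}
Q: hit
M: miss, frames {Q,B,R,M}
B: hit
M: hit
F: miss, evict Q, frames {B,R,M,F}
M: hit
A: miss, evict B, frames {R,M,F,A}
Q: miss, evict R, frames {M,F,A,Q}
A: hit
R: miss, evict M, frames {F,A,Q,R}
A: hit
Q: hit
F: hit
Page faults: 8.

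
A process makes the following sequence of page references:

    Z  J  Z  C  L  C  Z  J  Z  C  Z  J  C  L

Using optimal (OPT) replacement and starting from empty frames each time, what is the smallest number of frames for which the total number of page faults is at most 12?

f=1: 14 faults
f=2: 9 faults
f=3: 6 faults
f=4: 4 faults
Smallest f with faults ≤ 12 is 2.

2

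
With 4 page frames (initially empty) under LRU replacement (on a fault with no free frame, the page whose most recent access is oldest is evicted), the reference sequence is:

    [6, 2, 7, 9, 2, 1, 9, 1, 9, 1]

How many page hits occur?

6: miss, frames {6}
2: miss, frames {6,2}
7: miss, frames {6,2,7}
9: miss, frames {6,2,7,9}
2: hit
1: miss, evict 6, frames {7,9,2,1}
9: hit
1: hit
9: hit
1: hit
Hits: 5.

5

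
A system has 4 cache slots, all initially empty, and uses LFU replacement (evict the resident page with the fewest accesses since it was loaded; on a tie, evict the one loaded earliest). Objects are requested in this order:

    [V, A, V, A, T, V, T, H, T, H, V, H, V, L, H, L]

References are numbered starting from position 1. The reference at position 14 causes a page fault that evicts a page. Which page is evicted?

pos 1: V → miss, frames {V}
pos 2: A → miss, frames {V,A}
pos 3: V → hit
pos 4: A → hit
pos 5: T → miss, frames {V,A,T}
pos 6: V → hit
pos 7: T → hit
pos 8: H → miss, frames {V,A,T,H}
pos 9: T → hit
pos 10: H → hit
pos 11: V → hit
pos 12: H → hit
pos 13: V → hit
pos 14: L → miss, evict A, frames {V,T,H,L}
At position 14, page A is evicted.

A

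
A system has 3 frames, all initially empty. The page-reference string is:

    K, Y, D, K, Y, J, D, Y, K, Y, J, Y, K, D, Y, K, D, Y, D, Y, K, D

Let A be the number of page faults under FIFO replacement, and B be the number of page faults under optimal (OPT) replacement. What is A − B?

Under FIFO: F F F . . F . . F F . . . F . . . . . . . . → 7 faults.
Under OPT: F F F . . F . . F . . . . F . . . . . . . . → 6 faults.
A − B = 7 − 6 = 1.

1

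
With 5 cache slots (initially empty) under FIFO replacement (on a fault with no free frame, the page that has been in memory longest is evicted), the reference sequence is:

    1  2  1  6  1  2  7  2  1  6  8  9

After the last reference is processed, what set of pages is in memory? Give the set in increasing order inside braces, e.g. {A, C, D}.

{2, 6, 7, 8, 9}

1 → miss, frames {1}
2 → miss, frames {1,2}
1 → hit
6 → miss, frames {1,2,6}
1 → hit
2 → hit
7 → miss, frames {1,2,6,7}
2 → hit
1 → hit
6 → hit
8 → miss, frames {1,2,6,7,8}
9 → miss, evict 1, frames {2,6,7,8,9}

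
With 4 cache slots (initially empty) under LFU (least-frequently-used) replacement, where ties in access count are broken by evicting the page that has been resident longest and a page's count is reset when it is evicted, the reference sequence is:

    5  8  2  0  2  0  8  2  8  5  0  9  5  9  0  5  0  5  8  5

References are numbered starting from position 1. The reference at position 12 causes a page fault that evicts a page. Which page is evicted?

pos 1: 5: fault, frames {5}
pos 2: 8: fault, frames {5,8}
pos 3: 2: fault, frames {5,8,2}
pos 4: 0: fault, frames {5,8,2,0}
pos 5: 2: hit
pos 6: 0: hit
pos 7: 8: hit
pos 8: 2: hit
pos 9: 8: hit
pos 10: 5: hit
pos 11: 0: hit
pos 12: 9: fault, evict 5, frames {8,2,0,9}
At position 12, page 5 is evicted.

5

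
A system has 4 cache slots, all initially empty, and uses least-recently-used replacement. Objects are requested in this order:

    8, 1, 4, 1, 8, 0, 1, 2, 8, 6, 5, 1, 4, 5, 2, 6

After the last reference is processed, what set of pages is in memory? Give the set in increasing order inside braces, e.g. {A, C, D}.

8 -> fault, frames {8}
1 -> fault, frames {8,1}
4 -> fault, frames {8,1,4}
1 -> hit
8 -> hit
0 -> fault, frames {4,1,8,0}
1 -> hit
2 -> fault, evict 4, frames {8,0,1,2}
8 -> hit
6 -> fault, evict 0, frames {1,2,8,6}
5 -> fault, evict 1, frames {2,8,6,5}
1 -> fault, evict 2, frames {8,6,5,1}
4 -> fault, evict 8, frames {6,5,1,4}
5 -> hit
2 -> fault, evict 6, frames {1,4,5,2}
6 -> fault, evict 1, frames {4,5,2,6}

{2, 4, 5, 6}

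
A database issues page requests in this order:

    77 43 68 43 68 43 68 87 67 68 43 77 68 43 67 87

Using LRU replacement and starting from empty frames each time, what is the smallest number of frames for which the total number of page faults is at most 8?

f=1: 16 faults
f=2: 12 faults
f=3: 9 faults
f=4: 7 faults
f=5: 5 faults
Smallest f with faults ≤ 8 is 4.

4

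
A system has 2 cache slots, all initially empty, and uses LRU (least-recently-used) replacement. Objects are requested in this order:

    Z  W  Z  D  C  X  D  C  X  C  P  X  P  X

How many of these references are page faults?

Z -> fault, frames [Z]
W -> fault, frames [Z, W]
Z -> hit
D -> fault, evict W, frames [Z, D]
C -> fault, evict Z, frames [D, C]
X -> fault, evict D, frames [C, X]
D -> fault, evict C, frames [X, D]
C -> fault, evict X, frames [D, C]
X -> fault, evict D, frames [C, X]
C -> hit
P -> fault, evict X, frames [C, P]
X -> fault, evict C, frames [P, X]
P -> hit
X -> hit
Page faults: 10.

10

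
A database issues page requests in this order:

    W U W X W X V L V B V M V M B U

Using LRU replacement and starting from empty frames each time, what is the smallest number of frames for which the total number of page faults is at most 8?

3

f=1: 16 faults
f=2: 9 faults
f=3: 8 faults
f=4: 8 faults
f=5: 8 faults
f=6: 8 faults
f=7: 7 faults
Smallest f with faults ≤ 8 is 3.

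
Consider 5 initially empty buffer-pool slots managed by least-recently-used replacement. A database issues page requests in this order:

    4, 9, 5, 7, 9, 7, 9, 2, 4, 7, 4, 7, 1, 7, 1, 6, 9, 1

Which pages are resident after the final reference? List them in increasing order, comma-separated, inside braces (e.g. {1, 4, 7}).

4 → miss, frames {4}
9 → miss, frames {4,9}
5 → miss, frames {4,9,5}
7 → miss, frames {4,9,5,7}
9 → hit
7 → hit
9 → hit
2 → miss, frames {4,5,7,9,2}
4 → hit
7 → hit
4 → hit
7 → hit
1 → miss, evict 5, frames {9,2,4,7,1}
7 → hit
1 → hit
6 → miss, evict 9, frames {2,4,7,1,6}
9 → miss, evict 2, frames {4,7,1,6,9}
1 → hit

{1, 4, 6, 7, 9}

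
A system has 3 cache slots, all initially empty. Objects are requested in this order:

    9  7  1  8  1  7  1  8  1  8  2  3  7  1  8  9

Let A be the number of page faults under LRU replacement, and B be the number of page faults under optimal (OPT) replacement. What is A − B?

2

Under LRU: F F F F . . . . . . F F F F F F → 10 faults.
Under OPT: F F F F . . . . . . F F . . F F → 8 faults.
A − B = 10 − 8 = 2.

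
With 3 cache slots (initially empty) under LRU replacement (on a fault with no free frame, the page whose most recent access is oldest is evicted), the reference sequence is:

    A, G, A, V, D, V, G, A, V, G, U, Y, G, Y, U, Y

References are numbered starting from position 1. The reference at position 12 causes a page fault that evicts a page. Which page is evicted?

pos 1: A: miss, frames [A]
pos 2: G: miss, frames [A, G]
pos 3: A: hit
pos 4: V: miss, frames [G, A, V]
pos 5: D: miss, evict G, frames [A, V, D]
pos 6: V: hit
pos 7: G: miss, evict A, frames [D, V, G]
pos 8: A: miss, evict D, frames [V, G, A]
pos 9: V: hit
pos 10: G: hit
pos 11: U: miss, evict A, frames [V, G, U]
pos 12: Y: miss, evict V, frames [G, U, Y]
At position 12, page V is evicted.

V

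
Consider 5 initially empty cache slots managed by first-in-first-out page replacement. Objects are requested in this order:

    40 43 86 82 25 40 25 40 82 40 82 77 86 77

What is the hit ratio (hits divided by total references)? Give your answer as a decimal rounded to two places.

0.57

40 → miss, frames {40}
43 → miss, frames {40,43}
86 → miss, frames {40,43,86}
82 → miss, frames {40,43,86,82}
25 → miss, frames {40,43,86,82,25}
40 → hit
25 → hit
40 → hit
82 → hit
40 → hit
82 → hit
77 → miss, evict 40, frames {43,86,82,25,77}
86 → hit
77 → hit
Hits: 8 of 14 references → 8/14 = 0.5714.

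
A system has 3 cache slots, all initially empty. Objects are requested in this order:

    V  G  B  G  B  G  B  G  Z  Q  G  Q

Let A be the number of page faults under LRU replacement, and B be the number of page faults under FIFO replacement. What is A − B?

-1

Under LRU: F F F . . . . . F F . . → 5 faults.
Under FIFO: F F F . . . . . F F F . → 6 faults.
A − B = 5 − 6 = -1.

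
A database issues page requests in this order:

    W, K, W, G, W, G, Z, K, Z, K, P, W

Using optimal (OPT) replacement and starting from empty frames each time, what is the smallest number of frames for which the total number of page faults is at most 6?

3

f=1: 12 faults
f=2: 7 faults
f=3: 5 faults
f=4: 5 faults
f=5: 5 faults
Smallest f with faults ≤ 6 is 3.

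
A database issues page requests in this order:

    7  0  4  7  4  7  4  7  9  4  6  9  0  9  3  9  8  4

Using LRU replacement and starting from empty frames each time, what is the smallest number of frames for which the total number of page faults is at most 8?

5

f=1: 18 faults
f=2: 12 faults
f=3: 9 faults
f=4: 9 faults
f=5: 8 faults
f=6: 7 faults
f=7: 7 faults
Smallest f with faults ≤ 8 is 5.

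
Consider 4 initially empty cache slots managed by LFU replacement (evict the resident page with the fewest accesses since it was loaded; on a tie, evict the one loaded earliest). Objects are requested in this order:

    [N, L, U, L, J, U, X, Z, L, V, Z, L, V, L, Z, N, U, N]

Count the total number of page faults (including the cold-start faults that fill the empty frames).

N → fault, frames [N]
L → fault, frames [N, L]
U → fault, frames [N, L, U]
L → hit
J → fault, frames [N, L, U, J]
U → hit
X → fault, evict N, frames [L, U, J, X]
Z → fault, evict J, frames [L, U, X, Z]
L → hit
V → fault, evict X, frames [L, U, Z, V]
Z → hit
L → hit
V → hit
L → hit
Z → hit
N → fault, evict U, frames [L, Z, V, N]
U → fault, evict N, frames [L, Z, V, U]
N → fault, evict U, frames [L, Z, V, N]
Page faults: 10.

10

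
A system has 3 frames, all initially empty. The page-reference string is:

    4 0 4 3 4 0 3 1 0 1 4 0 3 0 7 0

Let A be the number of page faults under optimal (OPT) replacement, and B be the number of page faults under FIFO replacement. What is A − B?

-2

Under OPT: F F . F . . . F . . . . F . F . → 6 faults.
Under FIFO: F F . F . . . F . . F F F . F . → 8 faults.
A − B = 6 − 8 = -2.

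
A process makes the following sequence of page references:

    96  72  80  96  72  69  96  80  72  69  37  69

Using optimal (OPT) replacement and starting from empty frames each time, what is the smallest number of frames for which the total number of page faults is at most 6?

f=1: 12 faults
f=2: 8 faults
f=3: 6 faults
f=4: 5 faults
f=5: 5 faults
Smallest f with faults ≤ 6 is 3.

3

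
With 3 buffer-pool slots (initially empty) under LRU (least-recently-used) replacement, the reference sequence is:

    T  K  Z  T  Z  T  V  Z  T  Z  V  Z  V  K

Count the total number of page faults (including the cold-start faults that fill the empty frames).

T: fault, frames {T}
K: fault, frames {T,K}
Z: fault, frames {T,K,Z}
T: hit
Z: hit
T: hit
V: fault, evict K, frames {Z,T,V}
Z: hit
T: hit
Z: hit
V: hit
Z: hit
V: hit
K: fault, evict T, frames {Z,V,K}
Page faults: 5.

5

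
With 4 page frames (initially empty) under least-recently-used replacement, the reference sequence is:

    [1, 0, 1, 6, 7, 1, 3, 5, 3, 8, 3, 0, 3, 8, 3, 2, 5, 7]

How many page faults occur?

11

1 -> miss, frames [1]
0 -> miss, frames [1, 0]
1 -> hit
6 -> miss, frames [0, 1, 6]
7 -> miss, frames [0, 1, 6, 7]
1 -> hit
3 -> miss, evict 0, frames [6, 7, 1, 3]
5 -> miss, evict 6, frames [7, 1, 3, 5]
3 -> hit
8 -> miss, evict 7, frames [1, 5, 3, 8]
3 -> hit
0 -> miss, evict 1, frames [5, 8, 3, 0]
3 -> hit
8 -> hit
3 -> hit
2 -> miss, evict 5, frames [0, 8, 3, 2]
5 -> miss, evict 0, frames [8, 3, 2, 5]
7 -> miss, evict 8, frames [3, 2, 5, 7]
Page faults: 11.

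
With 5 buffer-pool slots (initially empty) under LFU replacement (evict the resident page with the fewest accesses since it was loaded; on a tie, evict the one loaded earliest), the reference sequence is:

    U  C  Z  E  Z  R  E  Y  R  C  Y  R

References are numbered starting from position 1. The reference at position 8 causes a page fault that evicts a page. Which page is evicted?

U

pos 1: U -> miss, frames (U)
pos 2: C -> miss, frames (U C)
pos 3: Z -> miss, frames (U C Z)
pos 4: E -> miss, frames (U C Z E)
pos 5: Z -> hit
pos 6: R -> miss, frames (U C Z E R)
pos 7: E -> hit
pos 8: Y -> miss, evict U, frames (C Z E R Y)
At position 8, page U is evicted.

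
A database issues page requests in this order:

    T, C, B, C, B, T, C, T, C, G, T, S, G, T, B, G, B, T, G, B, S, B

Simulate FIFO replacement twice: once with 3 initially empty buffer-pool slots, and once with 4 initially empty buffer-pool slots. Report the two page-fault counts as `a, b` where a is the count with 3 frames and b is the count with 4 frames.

3 frames: F F F . . . . . . F F F . . F F . F . . F F → 11 faults.
4 frames: F F F . . . . . . F . F . F . . . . . . . . → 6 faults.
6 < 11: adding a frame reduced faults, as is typical.

11, 6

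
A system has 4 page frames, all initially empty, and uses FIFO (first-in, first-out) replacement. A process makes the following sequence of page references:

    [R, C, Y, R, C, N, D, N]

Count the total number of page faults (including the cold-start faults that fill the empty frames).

5

R: miss, frames [R]
C: miss, frames [R, C]
Y: miss, frames [R, C, Y]
R: hit
C: hit
N: miss, frames [R, C, Y, N]
D: miss, evict R, frames [C, Y, N, D]
N: hit
Page faults: 5.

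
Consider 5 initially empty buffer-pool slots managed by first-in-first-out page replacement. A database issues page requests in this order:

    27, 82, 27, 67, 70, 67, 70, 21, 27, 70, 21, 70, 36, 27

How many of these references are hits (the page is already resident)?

27 -> fault, frames [27]
82 -> fault, frames [27, 82]
27 -> hit
67 -> fault, frames [27, 82, 67]
70 -> fault, frames [27, 82, 67, 70]
67 -> hit
70 -> hit
21 -> fault, frames [27, 82, 67, 70, 21]
27 -> hit
70 -> hit
21 -> hit
70 -> hit
36 -> fault, evict 27, frames [82, 67, 70, 21, 36]
27 -> fault, evict 82, frames [67, 70, 21, 36, 27]
Hits: 7.

7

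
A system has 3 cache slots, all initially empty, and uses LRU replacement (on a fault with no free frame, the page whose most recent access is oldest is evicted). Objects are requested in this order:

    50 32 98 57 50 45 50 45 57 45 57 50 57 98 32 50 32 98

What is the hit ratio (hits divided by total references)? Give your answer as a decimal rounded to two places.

50 -> miss, frames (50)
32 -> miss, frames (50 32)
98 -> miss, frames (50 32 98)
57 -> miss, evict 50, frames (32 98 57)
50 -> miss, evict 32, frames (98 57 50)
45 -> miss, evict 98, frames (57 50 45)
50 -> hit
45 -> hit
57 -> hit
45 -> hit
57 -> hit
50 -> hit
57 -> hit
98 -> miss, evict 45, frames (50 57 98)
32 -> miss, evict 50, frames (57 98 32)
50 -> miss, evict 57, frames (98 32 50)
32 -> hit
98 -> hit
Hits: 9 of 18 references → 9/18 = 0.5000.

0.50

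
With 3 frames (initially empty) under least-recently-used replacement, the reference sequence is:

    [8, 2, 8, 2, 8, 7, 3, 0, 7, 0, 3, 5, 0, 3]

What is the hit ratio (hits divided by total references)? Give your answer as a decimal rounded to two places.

8: fault, frames [8]
2: fault, frames [8, 2]
8: hit
2: hit
8: hit
7: fault, frames [2, 8, 7]
3: fault, evict 2, frames [8, 7, 3]
0: fault, evict 8, frames [7, 3, 0]
7: hit
0: hit
3: hit
5: fault, evict 7, frames [0, 3, 5]
0: hit
3: hit
Hits: 8 of 14 references → 8/14 = 0.5714.

0.57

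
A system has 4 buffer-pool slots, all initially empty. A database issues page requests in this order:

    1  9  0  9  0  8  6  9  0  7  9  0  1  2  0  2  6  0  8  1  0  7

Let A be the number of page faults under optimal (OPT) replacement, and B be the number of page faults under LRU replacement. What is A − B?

Under OPT: F F F . . F F . . F . . . F . . F . F . . . → 9 faults.
Under LRU: F F F . . F F . . F . . F F . . F . F F . F → 12 faults.
A − B = 9 − 12 = -3.

-3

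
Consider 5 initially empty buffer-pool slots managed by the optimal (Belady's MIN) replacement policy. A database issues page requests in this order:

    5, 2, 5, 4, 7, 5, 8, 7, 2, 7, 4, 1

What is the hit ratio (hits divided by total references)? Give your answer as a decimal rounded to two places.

0.50

5 → miss, frames {5}
2 → miss, frames {5,2}
5 → hit
4 → miss, frames {5,2,4}
7 → miss, frames {5,2,4,7}
5 → hit
8 → miss, frames {5,2,4,7,8}
7 → hit
2 → hit
7 → hit
4 → hit
1 → miss, evict 8, frames {5,2,4,7,1}
Hits: 6 of 12 references → 6/12 = 0.5000.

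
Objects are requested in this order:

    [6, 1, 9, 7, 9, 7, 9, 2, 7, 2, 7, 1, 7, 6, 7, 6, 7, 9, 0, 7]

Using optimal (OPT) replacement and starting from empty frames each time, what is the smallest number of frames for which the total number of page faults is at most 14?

2

f=1: 20 faults
f=2: 9 faults
f=3: 8 faults
f=4: 7 faults
f=5: 6 faults
f=6: 6 faults
Smallest f with faults ≤ 14 is 2.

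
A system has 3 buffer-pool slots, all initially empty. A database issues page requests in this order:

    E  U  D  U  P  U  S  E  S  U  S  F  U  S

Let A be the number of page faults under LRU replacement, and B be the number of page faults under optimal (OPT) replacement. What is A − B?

Under LRU: F F F . F . F F . . . F . . → 7 faults.
Under OPT: F F F . F . F . . . . F . . → 6 faults.
A − B = 7 − 6 = 1.

1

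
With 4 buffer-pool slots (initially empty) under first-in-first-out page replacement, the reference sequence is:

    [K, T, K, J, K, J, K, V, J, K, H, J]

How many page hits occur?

K: fault, frames {K}
T: fault, frames {K,T}
K: hit
J: fault, frames {K,T,J}
K: hit
J: hit
K: hit
V: fault, frames {K,T,J,V}
J: hit
K: hit
H: fault, evict K, frames {T,J,V,H}
J: hit
Hits: 7.

7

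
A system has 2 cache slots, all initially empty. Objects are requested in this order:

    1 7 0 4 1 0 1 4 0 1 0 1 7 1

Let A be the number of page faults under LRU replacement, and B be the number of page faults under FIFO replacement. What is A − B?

Under LRU: F F F F F F . F F F . . F . → 10 faults.
Under FIFO: F F F F F F . F . F F . F F → 11 faults.
A − B = 10 − 11 = -1.

-1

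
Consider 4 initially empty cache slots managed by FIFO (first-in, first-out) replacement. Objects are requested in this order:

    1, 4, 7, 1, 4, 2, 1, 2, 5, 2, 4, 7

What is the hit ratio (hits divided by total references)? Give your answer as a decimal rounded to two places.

0.58

1: miss, frames {1}
4: miss, frames {1,4}
7: miss, frames {1,4,7}
1: hit
4: hit
2: miss, frames {1,4,7,2}
1: hit
2: hit
5: miss, evict 1, frames {4,7,2,5}
2: hit
4: hit
7: hit
Hits: 7 of 12 references → 7/12 = 0.5833.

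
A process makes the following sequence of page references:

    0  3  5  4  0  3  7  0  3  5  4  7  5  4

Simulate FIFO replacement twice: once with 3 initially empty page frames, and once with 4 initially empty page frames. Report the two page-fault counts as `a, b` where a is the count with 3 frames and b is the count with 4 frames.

3 frames: F F F F F F F . . F F . . . → 9 faults.
4 frames: F F F F . . F F F F F F . . → 10 faults.
10 > 9: adding a frame increased faults — Belady's anomaly.

9, 10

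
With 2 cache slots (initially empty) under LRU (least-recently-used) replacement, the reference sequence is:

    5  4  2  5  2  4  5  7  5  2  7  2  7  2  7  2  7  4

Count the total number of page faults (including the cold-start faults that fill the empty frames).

10

5 -> miss, frames {5}
4 -> miss, frames {5,4}
2 -> miss, evict 5, frames {4,2}
5 -> miss, evict 4, frames {2,5}
2 -> hit
4 -> miss, evict 5, frames {2,4}
5 -> miss, evict 2, frames {4,5}
7 -> miss, evict 4, frames {5,7}
5 -> hit
2 -> miss, evict 7, frames {5,2}
7 -> miss, evict 5, frames {2,7}
2 -> hit
7 -> hit
2 -> hit
7 -> hit
2 -> hit
7 -> hit
4 -> miss, evict 2, frames {7,4}
Page faults: 10.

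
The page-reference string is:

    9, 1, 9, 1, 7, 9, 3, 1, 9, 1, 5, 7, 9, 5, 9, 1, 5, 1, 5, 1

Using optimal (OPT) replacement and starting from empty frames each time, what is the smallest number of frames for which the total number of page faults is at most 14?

f=1: 20 faults
f=2: 9 faults
f=3: 7 faults
f=4: 5 faults
f=5: 5 faults
Smallest f with faults ≤ 14 is 2.

2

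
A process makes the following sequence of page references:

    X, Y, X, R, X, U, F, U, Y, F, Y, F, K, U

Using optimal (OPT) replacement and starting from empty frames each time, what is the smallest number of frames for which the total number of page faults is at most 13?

2

f=1: 14 faults
f=2: 8 faults
f=3: 6 faults
f=4: 6 faults
f=5: 6 faults
f=6: 6 faults
Smallest f with faults ≤ 13 is 2.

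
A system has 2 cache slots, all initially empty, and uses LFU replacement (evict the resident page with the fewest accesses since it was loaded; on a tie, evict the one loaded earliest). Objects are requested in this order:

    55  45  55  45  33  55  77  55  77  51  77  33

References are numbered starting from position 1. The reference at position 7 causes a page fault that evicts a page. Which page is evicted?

pos 1: 55 → fault, frames [55]
pos 2: 45 → fault, frames [55, 45]
pos 3: 55 → hit
pos 4: 45 → hit
pos 5: 33 → fault, evict 55, frames [45, 33]
pos 6: 55 → fault, evict 33, frames [45, 55]
pos 7: 77 → fault, evict 55, frames [45, 77]
At position 7, page 55 is evicted.

55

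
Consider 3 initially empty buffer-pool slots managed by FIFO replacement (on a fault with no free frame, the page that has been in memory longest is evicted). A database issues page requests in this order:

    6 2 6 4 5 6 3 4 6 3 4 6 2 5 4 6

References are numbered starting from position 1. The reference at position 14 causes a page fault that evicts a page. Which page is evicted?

pos 1: 6 -> fault, frames [6]
pos 2: 2 -> fault, frames [6, 2]
pos 3: 6 -> hit
pos 4: 4 -> fault, frames [6, 2, 4]
pos 5: 5 -> fault, evict 6, frames [2, 4, 5]
pos 6: 6 -> fault, evict 2, frames [4, 5, 6]
pos 7: 3 -> fault, evict 4, frames [5, 6, 3]
pos 8: 4 -> fault, evict 5, frames [6, 3, 4]
pos 9: 6 -> hit
pos 10: 3 -> hit
pos 11: 4 -> hit
pos 12: 6 -> hit
pos 13: 2 -> fault, evict 6, frames [3, 4, 2]
pos 14: 5 -> fault, evict 3, frames [4, 2, 5]
At position 14, page 3 is evicted.

3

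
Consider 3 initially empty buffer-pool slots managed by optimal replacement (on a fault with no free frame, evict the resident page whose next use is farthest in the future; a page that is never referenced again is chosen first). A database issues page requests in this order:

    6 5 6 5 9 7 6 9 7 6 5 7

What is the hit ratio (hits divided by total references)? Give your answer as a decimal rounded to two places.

6 → miss, frames (6)
5 → miss, frames (6 5)
6 → hit
5 → hit
9 → miss, frames (6 5 9)
7 → miss, evict 5, frames (6 9 7)
6 → hit
9 → hit
7 → hit
6 → hit
5 → miss, evict 9, frames (6 7 5)
7 → hit
Hits: 7 of 12 references → 7/12 = 0.5833.

0.58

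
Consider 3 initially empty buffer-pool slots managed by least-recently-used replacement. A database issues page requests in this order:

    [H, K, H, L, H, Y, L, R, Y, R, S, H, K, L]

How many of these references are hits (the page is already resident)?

5

H: fault, frames {H}
K: fault, frames {H,K}
H: hit
L: fault, frames {K,H,L}
H: hit
Y: fault, evict K, frames {L,H,Y}
L: hit
R: fault, evict H, frames {Y,L,R}
Y: hit
R: hit
S: fault, evict L, frames {Y,R,S}
H: fault, evict Y, frames {R,S,H}
K: fault, evict R, frames {S,H,K}
L: fault, evict S, frames {H,K,L}
Hits: 5.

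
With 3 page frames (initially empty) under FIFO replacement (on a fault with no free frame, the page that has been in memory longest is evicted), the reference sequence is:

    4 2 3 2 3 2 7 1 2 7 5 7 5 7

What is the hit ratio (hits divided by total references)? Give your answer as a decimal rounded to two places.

0.43

4 -> miss, frames [4]
2 -> miss, frames [4, 2]
3 -> miss, frames [4, 2, 3]
2 -> hit
3 -> hit
2 -> hit
7 -> miss, evict 4, frames [2, 3, 7]
1 -> miss, evict 2, frames [3, 7, 1]
2 -> miss, evict 3, frames [7, 1, 2]
7 -> hit
5 -> miss, evict 7, frames [1, 2, 5]
7 -> miss, evict 1, frames [2, 5, 7]
5 -> hit
7 -> hit
Hits: 6 of 14 references → 6/14 = 0.4286.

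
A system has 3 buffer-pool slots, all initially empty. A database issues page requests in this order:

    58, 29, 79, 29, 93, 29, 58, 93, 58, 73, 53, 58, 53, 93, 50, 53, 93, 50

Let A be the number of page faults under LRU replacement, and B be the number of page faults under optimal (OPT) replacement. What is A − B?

Under LRU: F F F . F . F . . F F . . F F . . . → 9 faults.
Under OPT: F F F . F . . . . F F . . . F . . . → 7 faults.
A − B = 9 − 7 = 2.

2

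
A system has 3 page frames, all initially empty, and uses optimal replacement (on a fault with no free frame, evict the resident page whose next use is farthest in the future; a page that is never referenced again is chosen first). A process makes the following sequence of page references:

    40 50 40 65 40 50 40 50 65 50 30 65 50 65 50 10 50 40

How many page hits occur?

12

40: miss, frames [40]
50: miss, frames [40, 50]
40: hit
65: miss, frames [40, 50, 65]
40: hit
50: hit
40: hit
50: hit
65: hit
50: hit
30: miss, evict 40, frames [50, 65, 30]
65: hit
50: hit
65: hit
50: hit
10: miss, evict 30, frames [50, 65, 10]
50: hit
40: miss, evict 10, frames [50, 65, 40]
Hits: 12.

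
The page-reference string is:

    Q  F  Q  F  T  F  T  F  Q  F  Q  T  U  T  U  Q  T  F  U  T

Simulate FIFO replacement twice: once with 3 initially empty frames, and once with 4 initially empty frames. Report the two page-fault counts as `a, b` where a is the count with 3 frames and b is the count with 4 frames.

7, 4

3 frames: F F . . F . . . . . . . F . . F . F . F → 7 faults.
4 frames: F F . . F . . . . . . . F . . . . . . . → 4 faults.
4 < 7: adding a frame reduced faults, as is typical.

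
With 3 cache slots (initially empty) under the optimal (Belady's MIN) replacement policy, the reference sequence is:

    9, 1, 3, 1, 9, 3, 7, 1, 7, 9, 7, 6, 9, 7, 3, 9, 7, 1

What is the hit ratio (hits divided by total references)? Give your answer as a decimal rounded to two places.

0.61

9 -> miss, frames {9}
1 -> miss, frames {9,1}
3 -> miss, frames {9,1,3}
1 -> hit
9 -> hit
3 -> hit
7 -> miss, evict 3, frames {9,1,7}
1 -> hit
7 -> hit
9 -> hit
7 -> hit
6 -> miss, evict 1, frames {9,7,6}
9 -> hit
7 -> hit
3 -> miss, evict 6, frames {9,7,3}
9 -> hit
7 -> hit
1 -> miss, evict 3, frames {9,7,1}
Hits: 11 of 18 references → 11/18 = 0.6111.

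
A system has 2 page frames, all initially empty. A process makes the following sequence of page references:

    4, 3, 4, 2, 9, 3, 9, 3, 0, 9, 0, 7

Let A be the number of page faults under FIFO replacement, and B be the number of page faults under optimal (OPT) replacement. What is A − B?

Under FIFO: F F . F F F . . F F . F → 8 faults.
Under OPT: F F . F F . . . F . . F → 6 faults.
A − B = 8 − 6 = 2.

2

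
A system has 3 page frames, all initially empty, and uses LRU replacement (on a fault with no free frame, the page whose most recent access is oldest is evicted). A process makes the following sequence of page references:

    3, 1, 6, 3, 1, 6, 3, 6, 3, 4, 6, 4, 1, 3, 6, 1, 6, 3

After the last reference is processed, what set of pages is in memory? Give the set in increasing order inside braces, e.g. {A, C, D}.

3 → fault, frames [3]
1 → fault, frames [3, 1]
6 → fault, frames [3, 1, 6]
3 → hit
1 → hit
6 → hit
3 → hit
6 → hit
3 → hit
4 → fault, evict 1, frames [6, 3, 4]
6 → hit
4 → hit
1 → fault, evict 3, frames [6, 4, 1]
3 → fault, evict 6, frames [4, 1, 3]
6 → fault, evict 4, frames [1, 3, 6]
1 → hit
6 → hit
3 → hit

{1, 3, 6}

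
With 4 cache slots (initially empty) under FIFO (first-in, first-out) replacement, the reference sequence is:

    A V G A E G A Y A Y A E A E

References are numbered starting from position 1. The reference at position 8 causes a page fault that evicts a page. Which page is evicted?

pos 1: A -> miss, frames {A}
pos 2: V -> miss, frames {A,V}
pos 3: G -> miss, frames {A,V,G}
pos 4: A -> hit
pos 5: E -> miss, frames {A,V,G,E}
pos 6: G -> hit
pos 7: A -> hit
pos 8: Y -> miss, evict A, frames {V,G,E,Y}
At position 8, page A is evicted.

A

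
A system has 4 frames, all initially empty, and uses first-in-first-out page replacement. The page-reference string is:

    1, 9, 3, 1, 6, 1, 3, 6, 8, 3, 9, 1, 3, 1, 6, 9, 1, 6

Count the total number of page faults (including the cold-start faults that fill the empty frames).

1: miss, frames {1}
9: miss, frames {1,9}
3: miss, frames {1,9,3}
1: hit
6: miss, frames {1,9,3,6}
1: hit
3: hit
6: hit
8: miss, evict 1, frames {9,3,6,8}
3: hit
9: hit
1: miss, evict 9, frames {3,6,8,1}
3: hit
1: hit
6: hit
9: miss, evict 3, frames {6,8,1,9}
1: hit
6: hit
Page faults: 7.

7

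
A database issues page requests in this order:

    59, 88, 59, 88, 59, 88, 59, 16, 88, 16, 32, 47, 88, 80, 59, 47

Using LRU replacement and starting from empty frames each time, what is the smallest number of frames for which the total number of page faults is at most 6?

f=1: 16 faults
f=2: 10 faults
f=3: 9 faults
f=4: 7 faults
f=5: 7 faults
f=6: 6 faults
Smallest f with faults ≤ 6 is 6.

6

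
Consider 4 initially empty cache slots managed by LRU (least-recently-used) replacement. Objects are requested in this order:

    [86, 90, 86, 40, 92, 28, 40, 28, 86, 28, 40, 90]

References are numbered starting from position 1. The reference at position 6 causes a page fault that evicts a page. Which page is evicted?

pos 1: 86: fault, frames (86)
pos 2: 90: fault, frames (86 90)
pos 3: 86: hit
pos 4: 40: fault, frames (90 86 40)
pos 5: 92: fault, frames (90 86 40 92)
pos 6: 28: fault, evict 90, frames (86 40 92 28)
At position 6, page 90 is evicted.

90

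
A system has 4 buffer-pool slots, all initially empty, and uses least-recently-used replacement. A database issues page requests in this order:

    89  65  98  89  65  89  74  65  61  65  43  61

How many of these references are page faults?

89: miss, frames {89}
65: miss, frames {89,65}
98: miss, frames {89,65,98}
89: hit
65: hit
89: hit
74: miss, frames {98,65,89,74}
65: hit
61: miss, evict 98, frames {89,74,65,61}
65: hit
43: miss, evict 89, frames {74,61,65,43}
61: hit
Page faults: 6.

6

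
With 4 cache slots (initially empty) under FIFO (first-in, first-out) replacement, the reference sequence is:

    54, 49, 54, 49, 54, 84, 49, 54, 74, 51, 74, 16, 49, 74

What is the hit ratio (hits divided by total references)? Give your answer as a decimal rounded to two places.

0.50

54 -> fault, frames (54)
49 -> fault, frames (54 49)
54 -> hit
49 -> hit
54 -> hit
84 -> fault, frames (54 49 84)
49 -> hit
54 -> hit
74 -> fault, frames (54 49 84 74)
51 -> fault, evict 54, frames (49 84 74 51)
74 -> hit
16 -> fault, evict 49, frames (84 74 51 16)
49 -> fault, evict 84, frames (74 51 16 49)
74 -> hit
Hits: 7 of 14 references → 7/14 = 0.5000.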